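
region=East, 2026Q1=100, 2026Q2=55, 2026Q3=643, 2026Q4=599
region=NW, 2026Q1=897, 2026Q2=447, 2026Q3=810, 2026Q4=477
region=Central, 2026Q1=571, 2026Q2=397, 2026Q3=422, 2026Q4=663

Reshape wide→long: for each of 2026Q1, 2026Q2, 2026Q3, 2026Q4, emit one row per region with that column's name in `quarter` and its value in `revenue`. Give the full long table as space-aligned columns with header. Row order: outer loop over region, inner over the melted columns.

region   quarter  revenue
East     2026Q1   100    
East     2026Q2   55     
East     2026Q3   643    
East     2026Q4   599    
NW       2026Q1   897    
NW       2026Q2   447    
NW       2026Q3   810    
NW       2026Q4   477    
Central  2026Q1   571    
Central  2026Q2   397    
Central  2026Q3   422    
Central  2026Q4   663    

Each (region, column) pair becomes one row: 3 × 4 = 12 rows.
For example, (East, 2026Q1) → revenue=100.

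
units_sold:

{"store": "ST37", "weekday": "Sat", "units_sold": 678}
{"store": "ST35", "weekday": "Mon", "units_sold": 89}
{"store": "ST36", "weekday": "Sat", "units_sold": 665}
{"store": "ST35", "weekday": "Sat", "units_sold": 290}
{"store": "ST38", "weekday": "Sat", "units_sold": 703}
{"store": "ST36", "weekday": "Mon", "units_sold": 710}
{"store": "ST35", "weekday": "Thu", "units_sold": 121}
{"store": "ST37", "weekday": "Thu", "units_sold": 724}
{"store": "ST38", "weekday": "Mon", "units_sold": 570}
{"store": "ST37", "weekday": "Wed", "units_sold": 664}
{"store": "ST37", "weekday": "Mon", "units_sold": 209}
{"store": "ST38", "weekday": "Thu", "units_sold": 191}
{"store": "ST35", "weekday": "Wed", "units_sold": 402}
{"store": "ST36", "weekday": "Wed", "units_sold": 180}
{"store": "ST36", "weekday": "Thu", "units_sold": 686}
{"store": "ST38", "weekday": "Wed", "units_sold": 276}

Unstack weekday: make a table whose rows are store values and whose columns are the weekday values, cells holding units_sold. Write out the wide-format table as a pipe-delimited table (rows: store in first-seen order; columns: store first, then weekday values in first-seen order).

Columns: store plus the 4 distinct weekday values (Sat, Mon, Thu, Wed).
For example, row ST37 column Sat takes units_sold=678 from the long row (ST37, Sat).

| store | Sat | Mon | Thu | Wed |
| ST37 | 678 | 209 | 724 | 664 |
| ST35 | 290 | 89 | 121 | 402 |
| ST36 | 665 | 710 | 686 | 180 |
| ST38 | 703 | 570 | 191 | 276 |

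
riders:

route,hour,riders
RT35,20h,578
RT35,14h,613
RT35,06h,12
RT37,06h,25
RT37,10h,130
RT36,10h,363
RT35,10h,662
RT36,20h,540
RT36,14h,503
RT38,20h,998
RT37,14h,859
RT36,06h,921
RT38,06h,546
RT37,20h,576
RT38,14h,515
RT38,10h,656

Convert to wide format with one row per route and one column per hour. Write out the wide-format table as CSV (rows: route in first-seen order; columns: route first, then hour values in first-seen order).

route,20h,14h,06h,10h
RT35,578,613,12,662
RT37,576,859,25,130
RT36,540,503,921,363
RT38,998,515,546,656

Columns: route plus the 4 distinct hour values (20h, 14h, 06h, 10h).
For example, row RT35 column 20h takes riders=578 from the long row (RT35, 20h).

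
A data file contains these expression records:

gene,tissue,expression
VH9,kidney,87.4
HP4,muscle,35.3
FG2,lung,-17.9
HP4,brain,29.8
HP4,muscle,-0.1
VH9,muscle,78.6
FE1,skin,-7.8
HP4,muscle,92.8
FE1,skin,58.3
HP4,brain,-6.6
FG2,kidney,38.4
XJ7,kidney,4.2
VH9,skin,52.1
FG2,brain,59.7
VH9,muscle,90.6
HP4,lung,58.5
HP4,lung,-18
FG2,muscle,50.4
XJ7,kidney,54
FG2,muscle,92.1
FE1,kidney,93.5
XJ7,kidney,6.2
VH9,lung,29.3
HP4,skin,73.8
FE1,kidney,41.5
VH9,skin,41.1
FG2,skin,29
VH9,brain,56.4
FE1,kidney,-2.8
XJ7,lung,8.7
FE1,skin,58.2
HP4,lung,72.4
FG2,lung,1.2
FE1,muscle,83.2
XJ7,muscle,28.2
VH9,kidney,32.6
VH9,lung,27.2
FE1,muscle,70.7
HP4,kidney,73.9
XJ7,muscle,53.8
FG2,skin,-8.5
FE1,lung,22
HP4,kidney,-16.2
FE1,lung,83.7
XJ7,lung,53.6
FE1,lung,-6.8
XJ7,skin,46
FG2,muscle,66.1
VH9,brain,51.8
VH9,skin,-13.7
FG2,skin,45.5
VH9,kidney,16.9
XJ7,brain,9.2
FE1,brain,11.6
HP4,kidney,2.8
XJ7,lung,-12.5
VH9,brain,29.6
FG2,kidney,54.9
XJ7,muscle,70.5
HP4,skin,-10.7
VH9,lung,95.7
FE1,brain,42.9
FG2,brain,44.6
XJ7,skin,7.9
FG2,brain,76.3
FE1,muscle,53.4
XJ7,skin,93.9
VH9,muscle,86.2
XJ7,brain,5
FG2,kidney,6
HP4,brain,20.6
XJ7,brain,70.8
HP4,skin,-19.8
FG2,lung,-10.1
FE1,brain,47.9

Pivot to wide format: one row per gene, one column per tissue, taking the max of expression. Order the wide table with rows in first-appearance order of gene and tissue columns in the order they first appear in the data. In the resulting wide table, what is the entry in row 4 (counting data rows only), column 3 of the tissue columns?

83.7

With rows in first-appearance order of gene, row 4 is gene=FE1. tissue columns in first-appearance order: kidney, muscle, lung, brain, skin; column 3 is lung.
Long rows with gene=FE1, tissue=lung: max(22, 83.7, -6.8) = 83.7.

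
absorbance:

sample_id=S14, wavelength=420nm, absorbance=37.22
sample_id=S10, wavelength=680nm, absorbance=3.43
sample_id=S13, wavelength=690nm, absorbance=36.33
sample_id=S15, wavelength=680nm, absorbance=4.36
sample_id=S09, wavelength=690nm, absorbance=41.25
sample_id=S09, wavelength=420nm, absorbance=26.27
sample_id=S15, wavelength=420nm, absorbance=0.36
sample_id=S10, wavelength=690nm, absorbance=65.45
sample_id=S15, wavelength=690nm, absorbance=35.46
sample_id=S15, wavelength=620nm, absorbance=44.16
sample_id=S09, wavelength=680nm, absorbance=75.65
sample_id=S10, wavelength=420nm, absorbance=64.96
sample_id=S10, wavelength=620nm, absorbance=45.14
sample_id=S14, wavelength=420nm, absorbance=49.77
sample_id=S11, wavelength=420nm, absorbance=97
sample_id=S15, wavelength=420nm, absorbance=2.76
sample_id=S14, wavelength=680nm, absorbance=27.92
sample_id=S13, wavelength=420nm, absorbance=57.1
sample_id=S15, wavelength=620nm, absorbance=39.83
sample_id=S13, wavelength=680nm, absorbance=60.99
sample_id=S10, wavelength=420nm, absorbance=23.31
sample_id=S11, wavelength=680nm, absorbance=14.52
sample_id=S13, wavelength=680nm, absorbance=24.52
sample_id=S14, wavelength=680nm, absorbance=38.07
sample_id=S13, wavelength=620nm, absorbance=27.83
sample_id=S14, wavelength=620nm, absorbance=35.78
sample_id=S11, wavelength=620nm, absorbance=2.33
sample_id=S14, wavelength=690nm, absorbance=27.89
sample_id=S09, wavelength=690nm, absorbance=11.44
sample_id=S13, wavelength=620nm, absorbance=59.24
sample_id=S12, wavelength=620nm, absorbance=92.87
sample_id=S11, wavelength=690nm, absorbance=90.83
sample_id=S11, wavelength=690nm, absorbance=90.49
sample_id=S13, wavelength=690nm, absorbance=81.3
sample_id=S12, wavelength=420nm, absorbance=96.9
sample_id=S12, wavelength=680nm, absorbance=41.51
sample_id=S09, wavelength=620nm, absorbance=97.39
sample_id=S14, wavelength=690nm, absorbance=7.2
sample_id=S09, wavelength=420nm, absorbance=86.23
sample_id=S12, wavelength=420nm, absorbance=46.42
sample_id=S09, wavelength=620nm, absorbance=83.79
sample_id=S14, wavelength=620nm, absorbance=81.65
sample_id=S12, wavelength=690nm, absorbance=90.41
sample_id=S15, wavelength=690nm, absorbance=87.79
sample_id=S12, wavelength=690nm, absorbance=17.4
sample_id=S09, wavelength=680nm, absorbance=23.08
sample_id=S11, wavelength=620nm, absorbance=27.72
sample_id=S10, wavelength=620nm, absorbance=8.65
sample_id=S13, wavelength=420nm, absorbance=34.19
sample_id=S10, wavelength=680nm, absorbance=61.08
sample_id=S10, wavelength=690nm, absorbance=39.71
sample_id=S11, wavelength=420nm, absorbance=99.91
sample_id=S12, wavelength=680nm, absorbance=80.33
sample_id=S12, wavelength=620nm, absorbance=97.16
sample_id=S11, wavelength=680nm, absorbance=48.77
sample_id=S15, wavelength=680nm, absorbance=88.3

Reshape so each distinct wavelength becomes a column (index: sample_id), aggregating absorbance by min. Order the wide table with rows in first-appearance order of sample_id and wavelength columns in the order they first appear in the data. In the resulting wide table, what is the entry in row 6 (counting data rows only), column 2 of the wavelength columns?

With rows in first-appearance order of sample_id, row 6 is sample_id=S11. wavelength columns in first-appearance order: 420nm, 680nm, 690nm, 620nm; column 2 is 680nm.
Long rows with sample_id=S11, wavelength=680nm: min(14.52, 48.77) = 14.52.

14.52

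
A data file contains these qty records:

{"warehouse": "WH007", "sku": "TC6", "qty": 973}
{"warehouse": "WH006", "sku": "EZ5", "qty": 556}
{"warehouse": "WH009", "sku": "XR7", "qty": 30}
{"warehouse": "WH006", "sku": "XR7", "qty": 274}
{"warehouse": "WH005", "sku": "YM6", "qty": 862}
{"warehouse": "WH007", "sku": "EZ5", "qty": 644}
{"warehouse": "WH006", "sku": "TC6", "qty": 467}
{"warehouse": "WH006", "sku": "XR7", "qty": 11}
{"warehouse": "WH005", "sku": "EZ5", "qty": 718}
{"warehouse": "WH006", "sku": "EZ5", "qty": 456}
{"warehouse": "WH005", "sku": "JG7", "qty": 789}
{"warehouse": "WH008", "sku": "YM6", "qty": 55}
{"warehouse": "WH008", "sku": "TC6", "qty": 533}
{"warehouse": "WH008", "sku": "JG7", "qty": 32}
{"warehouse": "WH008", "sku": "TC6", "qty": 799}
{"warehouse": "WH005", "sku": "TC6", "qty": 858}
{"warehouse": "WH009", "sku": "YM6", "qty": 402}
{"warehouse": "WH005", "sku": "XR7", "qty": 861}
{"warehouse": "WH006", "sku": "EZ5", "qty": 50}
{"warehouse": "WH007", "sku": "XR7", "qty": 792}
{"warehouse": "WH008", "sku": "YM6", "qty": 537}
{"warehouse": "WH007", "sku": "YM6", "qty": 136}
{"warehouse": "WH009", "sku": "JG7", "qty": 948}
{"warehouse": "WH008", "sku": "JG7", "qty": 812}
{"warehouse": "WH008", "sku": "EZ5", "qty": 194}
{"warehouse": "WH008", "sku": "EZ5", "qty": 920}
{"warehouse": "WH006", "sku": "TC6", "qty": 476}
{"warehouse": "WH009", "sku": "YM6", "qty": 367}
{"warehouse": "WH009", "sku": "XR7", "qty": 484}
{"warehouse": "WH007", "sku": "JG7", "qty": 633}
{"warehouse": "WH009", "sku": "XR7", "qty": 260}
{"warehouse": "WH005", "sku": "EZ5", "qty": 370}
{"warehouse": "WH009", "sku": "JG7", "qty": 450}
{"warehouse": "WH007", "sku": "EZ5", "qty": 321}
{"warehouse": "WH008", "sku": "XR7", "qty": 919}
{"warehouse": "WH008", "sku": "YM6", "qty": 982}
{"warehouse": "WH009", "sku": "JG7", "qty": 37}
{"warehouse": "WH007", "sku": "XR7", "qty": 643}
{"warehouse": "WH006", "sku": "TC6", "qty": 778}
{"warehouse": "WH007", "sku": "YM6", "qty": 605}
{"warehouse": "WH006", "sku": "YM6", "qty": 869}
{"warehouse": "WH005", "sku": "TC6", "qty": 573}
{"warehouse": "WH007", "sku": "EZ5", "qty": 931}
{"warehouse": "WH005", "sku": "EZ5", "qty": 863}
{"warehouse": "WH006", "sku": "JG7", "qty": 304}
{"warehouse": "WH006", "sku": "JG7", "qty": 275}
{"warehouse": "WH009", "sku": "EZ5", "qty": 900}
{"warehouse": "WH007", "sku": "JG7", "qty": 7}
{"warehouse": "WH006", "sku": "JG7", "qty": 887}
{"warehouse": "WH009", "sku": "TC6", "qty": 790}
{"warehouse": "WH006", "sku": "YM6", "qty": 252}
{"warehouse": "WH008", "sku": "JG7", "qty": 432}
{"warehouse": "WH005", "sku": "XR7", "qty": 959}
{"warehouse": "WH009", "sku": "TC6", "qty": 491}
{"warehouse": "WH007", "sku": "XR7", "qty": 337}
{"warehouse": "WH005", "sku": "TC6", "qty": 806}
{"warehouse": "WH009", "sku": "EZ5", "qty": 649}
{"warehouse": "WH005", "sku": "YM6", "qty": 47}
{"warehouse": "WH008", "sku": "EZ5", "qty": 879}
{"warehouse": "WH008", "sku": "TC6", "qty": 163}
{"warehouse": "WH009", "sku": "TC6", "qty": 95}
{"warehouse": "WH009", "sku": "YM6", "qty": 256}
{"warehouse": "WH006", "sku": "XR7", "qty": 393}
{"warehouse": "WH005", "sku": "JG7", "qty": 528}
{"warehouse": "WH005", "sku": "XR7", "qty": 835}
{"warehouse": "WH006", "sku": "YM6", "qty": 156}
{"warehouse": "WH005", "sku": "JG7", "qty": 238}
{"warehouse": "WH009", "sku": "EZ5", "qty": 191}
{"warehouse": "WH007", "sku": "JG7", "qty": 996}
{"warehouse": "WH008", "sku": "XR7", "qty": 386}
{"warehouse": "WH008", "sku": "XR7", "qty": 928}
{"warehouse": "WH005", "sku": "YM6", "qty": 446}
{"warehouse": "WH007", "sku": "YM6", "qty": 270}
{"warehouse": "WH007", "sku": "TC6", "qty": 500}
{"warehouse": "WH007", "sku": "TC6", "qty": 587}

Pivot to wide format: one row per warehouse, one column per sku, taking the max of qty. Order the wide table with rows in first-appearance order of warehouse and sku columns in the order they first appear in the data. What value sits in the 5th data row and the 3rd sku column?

928

With rows in first-appearance order of warehouse, row 5 is warehouse=WH008. sku columns in first-appearance order: TC6, EZ5, XR7, YM6, JG7; column 3 is XR7.
Long rows with warehouse=WH008, sku=XR7: max(919, 386, 928) = 928.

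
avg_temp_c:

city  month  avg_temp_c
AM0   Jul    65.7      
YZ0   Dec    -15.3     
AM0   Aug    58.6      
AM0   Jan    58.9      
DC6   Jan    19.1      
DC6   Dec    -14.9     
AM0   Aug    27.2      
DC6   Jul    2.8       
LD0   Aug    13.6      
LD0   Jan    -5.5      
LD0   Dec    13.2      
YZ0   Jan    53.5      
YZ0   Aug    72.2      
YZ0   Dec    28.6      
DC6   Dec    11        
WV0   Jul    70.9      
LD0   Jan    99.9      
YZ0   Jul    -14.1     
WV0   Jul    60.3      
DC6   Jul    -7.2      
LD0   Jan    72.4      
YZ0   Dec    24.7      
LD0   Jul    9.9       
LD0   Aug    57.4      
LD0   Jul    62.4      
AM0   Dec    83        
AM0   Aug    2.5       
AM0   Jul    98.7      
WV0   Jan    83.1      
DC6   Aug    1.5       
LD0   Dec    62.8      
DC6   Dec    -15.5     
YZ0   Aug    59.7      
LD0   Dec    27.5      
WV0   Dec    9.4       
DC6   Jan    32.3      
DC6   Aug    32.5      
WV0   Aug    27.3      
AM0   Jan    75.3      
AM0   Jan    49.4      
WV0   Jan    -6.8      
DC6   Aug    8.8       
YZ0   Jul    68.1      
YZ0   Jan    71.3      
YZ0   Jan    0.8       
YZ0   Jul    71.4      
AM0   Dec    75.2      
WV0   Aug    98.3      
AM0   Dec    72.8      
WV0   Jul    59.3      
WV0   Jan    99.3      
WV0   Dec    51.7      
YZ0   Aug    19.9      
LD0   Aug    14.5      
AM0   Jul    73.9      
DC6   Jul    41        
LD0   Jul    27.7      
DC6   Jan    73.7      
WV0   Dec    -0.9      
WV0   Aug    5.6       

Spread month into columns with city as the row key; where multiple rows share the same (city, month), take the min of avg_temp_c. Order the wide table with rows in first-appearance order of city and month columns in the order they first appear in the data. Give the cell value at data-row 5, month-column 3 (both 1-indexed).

With rows in first-appearance order of city, row 5 is city=WV0. month columns in first-appearance order: Jul, Dec, Aug, Jan; column 3 is Aug.
Long rows with city=WV0, month=Aug: min(27.3, 98.3, 5.6) = 5.6.

5.6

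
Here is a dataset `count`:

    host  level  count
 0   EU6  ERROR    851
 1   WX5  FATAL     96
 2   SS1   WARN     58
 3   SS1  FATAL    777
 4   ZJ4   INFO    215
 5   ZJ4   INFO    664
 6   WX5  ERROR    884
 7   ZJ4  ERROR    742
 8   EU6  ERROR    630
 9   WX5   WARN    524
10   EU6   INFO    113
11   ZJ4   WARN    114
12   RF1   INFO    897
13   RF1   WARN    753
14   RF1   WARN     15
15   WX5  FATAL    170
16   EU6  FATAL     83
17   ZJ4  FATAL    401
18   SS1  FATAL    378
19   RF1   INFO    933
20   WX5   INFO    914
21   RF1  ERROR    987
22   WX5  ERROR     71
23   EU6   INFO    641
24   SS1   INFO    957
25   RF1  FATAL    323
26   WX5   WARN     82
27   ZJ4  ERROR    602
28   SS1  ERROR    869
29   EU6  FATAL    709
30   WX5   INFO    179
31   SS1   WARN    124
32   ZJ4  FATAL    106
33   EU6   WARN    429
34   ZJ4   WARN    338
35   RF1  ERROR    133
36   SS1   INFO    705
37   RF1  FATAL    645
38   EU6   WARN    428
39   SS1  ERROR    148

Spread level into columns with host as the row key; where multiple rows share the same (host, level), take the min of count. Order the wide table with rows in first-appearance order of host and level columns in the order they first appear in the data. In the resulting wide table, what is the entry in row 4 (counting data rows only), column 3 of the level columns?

114

With rows in first-appearance order of host, row 4 is host=ZJ4. level columns in first-appearance order: ERROR, FATAL, WARN, INFO; column 3 is WARN.
Long rows with host=ZJ4, level=WARN: min(114, 338) = 114.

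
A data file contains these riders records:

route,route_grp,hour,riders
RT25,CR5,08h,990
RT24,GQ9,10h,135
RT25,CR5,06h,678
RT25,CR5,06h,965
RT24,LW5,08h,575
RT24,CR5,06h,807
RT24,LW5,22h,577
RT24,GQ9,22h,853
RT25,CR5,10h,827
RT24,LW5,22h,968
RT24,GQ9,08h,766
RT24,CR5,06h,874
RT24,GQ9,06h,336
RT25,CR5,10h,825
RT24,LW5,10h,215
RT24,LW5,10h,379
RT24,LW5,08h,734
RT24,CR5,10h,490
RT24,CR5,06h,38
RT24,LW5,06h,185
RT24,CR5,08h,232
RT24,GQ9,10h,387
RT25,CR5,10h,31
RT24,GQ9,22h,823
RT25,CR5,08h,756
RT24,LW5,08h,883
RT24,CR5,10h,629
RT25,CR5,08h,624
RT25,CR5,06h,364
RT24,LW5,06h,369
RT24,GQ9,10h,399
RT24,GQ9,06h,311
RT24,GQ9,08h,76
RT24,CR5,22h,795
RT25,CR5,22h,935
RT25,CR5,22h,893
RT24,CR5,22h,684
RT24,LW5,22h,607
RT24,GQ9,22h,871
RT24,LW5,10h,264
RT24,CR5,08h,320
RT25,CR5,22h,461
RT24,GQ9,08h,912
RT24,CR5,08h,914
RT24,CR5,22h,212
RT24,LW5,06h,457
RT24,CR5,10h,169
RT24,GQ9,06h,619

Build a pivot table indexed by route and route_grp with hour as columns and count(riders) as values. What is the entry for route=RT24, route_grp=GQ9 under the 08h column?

Rows with route=RT24, route_grp=GQ9 and hour=08h: riders values are 766, 76, 912.
3 rows match — count = 3.

3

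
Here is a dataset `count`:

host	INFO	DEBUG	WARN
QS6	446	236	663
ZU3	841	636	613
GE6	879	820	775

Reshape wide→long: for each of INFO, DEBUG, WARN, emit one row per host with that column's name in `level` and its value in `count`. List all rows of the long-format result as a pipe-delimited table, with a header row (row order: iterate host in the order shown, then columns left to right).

| host | level | count |
| QS6 | INFO | 446 |
| QS6 | DEBUG | 236 |
| QS6 | WARN | 663 |
| ZU3 | INFO | 841 |
| ZU3 | DEBUG | 636 |
| ZU3 | WARN | 613 |
| GE6 | INFO | 879 |
| GE6 | DEBUG | 820 |
| GE6 | WARN | 775 |

Each (host, column) pair becomes one row: 3 × 3 = 9 rows.
For example, (QS6, INFO) → count=446.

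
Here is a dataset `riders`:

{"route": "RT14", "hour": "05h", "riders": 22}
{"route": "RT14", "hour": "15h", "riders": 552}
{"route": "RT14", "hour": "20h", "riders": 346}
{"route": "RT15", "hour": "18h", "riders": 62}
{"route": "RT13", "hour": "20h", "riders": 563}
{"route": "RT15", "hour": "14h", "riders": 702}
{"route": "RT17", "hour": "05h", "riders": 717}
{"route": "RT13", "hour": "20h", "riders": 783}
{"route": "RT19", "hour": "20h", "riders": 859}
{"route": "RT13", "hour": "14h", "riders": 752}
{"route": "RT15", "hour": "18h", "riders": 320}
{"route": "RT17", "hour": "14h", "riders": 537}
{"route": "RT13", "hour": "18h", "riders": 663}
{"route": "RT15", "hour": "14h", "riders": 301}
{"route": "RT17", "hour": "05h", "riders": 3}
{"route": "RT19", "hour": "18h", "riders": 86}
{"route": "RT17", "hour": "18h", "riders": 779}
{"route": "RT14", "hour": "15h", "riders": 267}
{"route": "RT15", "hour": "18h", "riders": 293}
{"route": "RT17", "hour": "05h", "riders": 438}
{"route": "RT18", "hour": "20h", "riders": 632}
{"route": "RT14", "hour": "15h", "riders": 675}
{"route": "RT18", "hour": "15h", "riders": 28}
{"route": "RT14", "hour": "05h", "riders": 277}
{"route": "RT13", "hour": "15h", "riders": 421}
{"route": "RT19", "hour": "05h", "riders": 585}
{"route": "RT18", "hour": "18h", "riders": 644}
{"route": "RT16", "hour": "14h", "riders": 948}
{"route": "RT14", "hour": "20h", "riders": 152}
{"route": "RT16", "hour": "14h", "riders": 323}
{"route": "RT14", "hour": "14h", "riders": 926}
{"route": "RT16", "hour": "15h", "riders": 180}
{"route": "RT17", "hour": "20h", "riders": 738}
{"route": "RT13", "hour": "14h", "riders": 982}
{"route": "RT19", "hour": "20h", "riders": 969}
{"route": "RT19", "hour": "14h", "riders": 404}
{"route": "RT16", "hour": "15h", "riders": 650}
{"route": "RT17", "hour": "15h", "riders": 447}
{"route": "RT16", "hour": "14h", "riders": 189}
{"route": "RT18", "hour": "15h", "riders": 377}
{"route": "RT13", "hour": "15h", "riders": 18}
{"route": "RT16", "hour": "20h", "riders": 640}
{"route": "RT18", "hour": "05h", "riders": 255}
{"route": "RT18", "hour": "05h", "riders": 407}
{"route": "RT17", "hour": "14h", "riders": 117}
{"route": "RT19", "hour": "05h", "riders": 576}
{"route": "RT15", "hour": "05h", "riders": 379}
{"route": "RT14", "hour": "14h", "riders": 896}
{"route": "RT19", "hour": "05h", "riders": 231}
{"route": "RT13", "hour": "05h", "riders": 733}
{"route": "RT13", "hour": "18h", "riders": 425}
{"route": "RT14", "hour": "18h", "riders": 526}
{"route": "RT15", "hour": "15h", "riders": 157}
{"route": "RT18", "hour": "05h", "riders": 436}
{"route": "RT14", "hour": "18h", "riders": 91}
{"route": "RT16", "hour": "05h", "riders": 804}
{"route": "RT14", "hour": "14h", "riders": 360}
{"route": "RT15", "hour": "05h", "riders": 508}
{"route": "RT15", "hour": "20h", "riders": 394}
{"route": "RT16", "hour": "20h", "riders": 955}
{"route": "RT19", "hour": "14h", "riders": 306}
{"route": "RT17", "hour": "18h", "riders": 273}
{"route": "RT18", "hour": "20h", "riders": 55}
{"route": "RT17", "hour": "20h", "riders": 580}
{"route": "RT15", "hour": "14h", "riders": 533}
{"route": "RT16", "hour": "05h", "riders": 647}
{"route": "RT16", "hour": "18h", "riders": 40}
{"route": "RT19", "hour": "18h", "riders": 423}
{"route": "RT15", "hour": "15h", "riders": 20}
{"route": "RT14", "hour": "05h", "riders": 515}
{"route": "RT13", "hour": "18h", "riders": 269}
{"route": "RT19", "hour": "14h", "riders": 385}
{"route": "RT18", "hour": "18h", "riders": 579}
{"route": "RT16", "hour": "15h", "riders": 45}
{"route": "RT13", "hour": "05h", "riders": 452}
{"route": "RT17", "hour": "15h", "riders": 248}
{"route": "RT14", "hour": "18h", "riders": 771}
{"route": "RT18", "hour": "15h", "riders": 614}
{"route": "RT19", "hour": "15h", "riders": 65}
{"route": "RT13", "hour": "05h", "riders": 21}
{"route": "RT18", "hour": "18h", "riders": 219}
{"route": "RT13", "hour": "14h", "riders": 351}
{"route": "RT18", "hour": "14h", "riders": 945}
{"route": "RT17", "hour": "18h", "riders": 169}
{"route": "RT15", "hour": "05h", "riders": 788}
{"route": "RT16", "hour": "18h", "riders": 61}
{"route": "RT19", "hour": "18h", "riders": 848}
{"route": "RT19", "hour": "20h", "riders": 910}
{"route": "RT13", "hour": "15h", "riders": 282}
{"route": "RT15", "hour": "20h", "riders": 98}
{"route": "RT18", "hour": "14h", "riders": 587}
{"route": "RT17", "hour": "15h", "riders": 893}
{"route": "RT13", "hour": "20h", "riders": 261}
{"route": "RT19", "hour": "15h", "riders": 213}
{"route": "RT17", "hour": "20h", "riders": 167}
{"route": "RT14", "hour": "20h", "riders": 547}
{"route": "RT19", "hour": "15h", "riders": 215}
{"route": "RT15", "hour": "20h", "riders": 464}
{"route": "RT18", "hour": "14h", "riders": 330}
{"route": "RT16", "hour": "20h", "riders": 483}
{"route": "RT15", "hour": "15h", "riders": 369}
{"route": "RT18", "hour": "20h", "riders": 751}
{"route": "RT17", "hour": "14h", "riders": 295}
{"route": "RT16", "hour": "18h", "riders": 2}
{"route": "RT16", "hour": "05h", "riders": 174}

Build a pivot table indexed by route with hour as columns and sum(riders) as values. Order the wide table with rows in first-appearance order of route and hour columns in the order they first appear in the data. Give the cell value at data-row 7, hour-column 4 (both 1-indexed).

With rows in first-appearance order of route, row 7 is route=RT16. hour columns in first-appearance order: 05h, 15h, 20h, 18h, 14h; column 4 is 18h.
Long rows with route=RT16, hour=18h: 40 + 61 + 2 = 103.

103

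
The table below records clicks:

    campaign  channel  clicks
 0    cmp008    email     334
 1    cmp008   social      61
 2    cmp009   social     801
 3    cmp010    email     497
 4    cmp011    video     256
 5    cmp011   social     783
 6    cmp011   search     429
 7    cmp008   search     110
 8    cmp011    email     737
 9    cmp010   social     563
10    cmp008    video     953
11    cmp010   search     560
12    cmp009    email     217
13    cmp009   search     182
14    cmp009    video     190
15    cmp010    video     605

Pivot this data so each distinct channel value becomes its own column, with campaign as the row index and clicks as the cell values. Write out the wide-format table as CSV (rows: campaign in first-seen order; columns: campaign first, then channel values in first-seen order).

Columns: campaign plus the 4 distinct channel values (email, social, video, search).
For example, row cmp008 column email takes clicks=334 from the long row (cmp008, email).

campaign,email,social,video,search
cmp008,334,61,953,110
cmp009,217,801,190,182
cmp010,497,563,605,560
cmp011,737,783,256,429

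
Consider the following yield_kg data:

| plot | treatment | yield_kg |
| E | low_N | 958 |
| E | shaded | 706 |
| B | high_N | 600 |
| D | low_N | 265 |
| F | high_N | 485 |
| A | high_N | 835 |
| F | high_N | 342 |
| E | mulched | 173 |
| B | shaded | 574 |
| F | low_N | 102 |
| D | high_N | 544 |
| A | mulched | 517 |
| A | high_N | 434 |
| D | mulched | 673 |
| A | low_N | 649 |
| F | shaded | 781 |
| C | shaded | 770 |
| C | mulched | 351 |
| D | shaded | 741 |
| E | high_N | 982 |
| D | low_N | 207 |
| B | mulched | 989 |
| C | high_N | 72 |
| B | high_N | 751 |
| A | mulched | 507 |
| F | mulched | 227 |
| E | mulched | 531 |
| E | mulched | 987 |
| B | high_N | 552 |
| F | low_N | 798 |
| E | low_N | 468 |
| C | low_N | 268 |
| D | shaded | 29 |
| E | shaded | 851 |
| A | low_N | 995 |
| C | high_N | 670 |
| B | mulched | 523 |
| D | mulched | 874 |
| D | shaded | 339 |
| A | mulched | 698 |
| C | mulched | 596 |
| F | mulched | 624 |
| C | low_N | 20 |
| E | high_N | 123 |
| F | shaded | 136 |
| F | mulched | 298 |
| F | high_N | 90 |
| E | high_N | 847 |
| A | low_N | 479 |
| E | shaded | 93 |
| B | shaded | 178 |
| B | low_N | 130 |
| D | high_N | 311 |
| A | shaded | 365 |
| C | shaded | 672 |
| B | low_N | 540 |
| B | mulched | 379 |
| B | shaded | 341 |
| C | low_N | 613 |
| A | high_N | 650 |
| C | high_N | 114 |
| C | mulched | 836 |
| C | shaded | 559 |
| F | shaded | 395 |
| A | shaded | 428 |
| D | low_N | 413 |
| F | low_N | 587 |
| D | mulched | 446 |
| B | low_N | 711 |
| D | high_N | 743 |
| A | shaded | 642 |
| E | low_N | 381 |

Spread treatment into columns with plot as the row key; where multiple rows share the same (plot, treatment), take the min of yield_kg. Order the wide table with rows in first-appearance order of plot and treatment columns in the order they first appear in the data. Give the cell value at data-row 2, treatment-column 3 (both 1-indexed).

552

With rows in first-appearance order of plot, row 2 is plot=B. treatment columns in first-appearance order: low_N, shaded, high_N, mulched; column 3 is high_N.
Long rows with plot=B, treatment=high_N: min(600, 751, 552) = 552.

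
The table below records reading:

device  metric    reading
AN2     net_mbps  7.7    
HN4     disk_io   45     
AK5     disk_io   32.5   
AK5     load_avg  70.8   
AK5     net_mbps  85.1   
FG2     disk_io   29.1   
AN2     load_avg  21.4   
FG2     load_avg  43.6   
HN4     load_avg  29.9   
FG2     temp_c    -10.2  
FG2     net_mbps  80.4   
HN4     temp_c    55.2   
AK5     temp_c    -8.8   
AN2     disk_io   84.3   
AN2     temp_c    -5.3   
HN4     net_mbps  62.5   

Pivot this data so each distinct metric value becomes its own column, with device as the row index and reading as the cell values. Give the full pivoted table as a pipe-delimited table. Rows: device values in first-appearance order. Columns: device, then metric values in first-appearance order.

| device | net_mbps | disk_io | load_avg | temp_c |
| AN2 | 7.7 | 84.3 | 21.4 | -5.3 |
| HN4 | 62.5 | 45 | 29.9 | 55.2 |
| AK5 | 85.1 | 32.5 | 70.8 | -8.8 |
| FG2 | 80.4 | 29.1 | 43.6 | -10.2 |

Columns: device plus the 4 distinct metric values (net_mbps, disk_io, load_avg, temp_c).
For example, row AN2 column net_mbps takes reading=7.7 from the long row (AN2, net_mbps).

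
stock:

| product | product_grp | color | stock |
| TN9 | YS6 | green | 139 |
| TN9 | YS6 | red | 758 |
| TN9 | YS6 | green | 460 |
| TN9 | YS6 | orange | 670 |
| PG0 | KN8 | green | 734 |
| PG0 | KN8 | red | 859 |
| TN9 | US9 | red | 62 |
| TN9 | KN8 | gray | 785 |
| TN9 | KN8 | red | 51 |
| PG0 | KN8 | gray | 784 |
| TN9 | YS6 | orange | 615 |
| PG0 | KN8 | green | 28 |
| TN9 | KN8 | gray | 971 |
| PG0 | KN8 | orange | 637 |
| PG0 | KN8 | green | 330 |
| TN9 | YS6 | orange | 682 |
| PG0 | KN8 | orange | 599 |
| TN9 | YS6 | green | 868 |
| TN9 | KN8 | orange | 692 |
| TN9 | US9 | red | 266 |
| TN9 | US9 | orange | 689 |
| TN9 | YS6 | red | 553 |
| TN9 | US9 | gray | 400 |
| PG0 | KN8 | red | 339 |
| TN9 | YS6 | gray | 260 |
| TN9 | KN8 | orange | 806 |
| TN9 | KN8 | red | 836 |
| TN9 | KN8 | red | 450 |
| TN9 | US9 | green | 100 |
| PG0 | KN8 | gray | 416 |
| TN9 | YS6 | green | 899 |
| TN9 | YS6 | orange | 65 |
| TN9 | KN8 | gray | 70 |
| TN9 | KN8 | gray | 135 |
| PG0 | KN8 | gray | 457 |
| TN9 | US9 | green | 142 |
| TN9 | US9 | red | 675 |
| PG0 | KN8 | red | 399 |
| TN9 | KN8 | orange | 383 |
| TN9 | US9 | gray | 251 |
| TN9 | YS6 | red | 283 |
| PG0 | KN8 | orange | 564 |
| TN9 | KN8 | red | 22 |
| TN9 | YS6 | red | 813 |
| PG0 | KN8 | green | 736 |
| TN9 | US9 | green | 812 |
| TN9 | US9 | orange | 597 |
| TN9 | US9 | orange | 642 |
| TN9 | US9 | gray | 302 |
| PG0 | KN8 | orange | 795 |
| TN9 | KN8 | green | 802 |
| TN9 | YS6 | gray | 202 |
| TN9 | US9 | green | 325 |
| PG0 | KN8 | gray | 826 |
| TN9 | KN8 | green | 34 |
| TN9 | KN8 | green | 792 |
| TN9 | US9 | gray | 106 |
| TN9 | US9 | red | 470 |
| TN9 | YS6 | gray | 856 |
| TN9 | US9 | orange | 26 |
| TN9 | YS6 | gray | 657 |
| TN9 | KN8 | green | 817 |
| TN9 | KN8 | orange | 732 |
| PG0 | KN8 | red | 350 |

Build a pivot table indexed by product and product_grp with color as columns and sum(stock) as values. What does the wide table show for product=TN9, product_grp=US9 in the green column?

1379

Rows with product=TN9, product_grp=US9 and color=green: stock values are 100, 142, 812, 325.
100 + 142 + 812 + 325 = 1379.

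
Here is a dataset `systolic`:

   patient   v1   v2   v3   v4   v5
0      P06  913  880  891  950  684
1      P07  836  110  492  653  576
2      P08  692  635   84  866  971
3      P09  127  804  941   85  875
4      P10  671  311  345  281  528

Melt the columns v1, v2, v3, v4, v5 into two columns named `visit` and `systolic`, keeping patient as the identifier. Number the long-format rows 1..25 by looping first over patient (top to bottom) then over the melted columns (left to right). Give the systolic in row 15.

25 rows total (5 × 5). Row 15: index ⌊(15-1)/5⌋ = 2 into patient → P08; (15-1) mod 5 = 4 into the melted columns → v5.
So row 15 is (P08, v5, 971); systolic = 971.

971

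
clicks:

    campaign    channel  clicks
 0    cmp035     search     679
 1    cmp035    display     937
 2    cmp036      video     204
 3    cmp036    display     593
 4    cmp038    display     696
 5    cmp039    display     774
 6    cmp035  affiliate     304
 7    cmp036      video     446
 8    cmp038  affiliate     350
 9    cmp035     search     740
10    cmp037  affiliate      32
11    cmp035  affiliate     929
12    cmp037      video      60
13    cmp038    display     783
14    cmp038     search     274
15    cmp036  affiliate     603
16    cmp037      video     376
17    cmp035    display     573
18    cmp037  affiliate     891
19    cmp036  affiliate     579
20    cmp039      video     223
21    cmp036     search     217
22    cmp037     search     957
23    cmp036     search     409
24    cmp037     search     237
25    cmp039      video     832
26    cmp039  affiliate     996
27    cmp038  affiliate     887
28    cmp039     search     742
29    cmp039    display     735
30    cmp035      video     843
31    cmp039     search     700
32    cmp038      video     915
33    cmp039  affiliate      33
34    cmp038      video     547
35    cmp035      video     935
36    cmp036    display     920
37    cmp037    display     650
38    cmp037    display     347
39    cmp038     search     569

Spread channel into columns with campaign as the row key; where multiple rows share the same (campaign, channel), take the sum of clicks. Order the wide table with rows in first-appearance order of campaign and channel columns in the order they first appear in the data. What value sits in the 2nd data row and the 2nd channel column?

With rows in first-appearance order of campaign, row 2 is campaign=cmp036. channel columns in first-appearance order: search, display, video, affiliate; column 2 is display.
Long rows with campaign=cmp036, channel=display: 593 + 920 = 1513.

1513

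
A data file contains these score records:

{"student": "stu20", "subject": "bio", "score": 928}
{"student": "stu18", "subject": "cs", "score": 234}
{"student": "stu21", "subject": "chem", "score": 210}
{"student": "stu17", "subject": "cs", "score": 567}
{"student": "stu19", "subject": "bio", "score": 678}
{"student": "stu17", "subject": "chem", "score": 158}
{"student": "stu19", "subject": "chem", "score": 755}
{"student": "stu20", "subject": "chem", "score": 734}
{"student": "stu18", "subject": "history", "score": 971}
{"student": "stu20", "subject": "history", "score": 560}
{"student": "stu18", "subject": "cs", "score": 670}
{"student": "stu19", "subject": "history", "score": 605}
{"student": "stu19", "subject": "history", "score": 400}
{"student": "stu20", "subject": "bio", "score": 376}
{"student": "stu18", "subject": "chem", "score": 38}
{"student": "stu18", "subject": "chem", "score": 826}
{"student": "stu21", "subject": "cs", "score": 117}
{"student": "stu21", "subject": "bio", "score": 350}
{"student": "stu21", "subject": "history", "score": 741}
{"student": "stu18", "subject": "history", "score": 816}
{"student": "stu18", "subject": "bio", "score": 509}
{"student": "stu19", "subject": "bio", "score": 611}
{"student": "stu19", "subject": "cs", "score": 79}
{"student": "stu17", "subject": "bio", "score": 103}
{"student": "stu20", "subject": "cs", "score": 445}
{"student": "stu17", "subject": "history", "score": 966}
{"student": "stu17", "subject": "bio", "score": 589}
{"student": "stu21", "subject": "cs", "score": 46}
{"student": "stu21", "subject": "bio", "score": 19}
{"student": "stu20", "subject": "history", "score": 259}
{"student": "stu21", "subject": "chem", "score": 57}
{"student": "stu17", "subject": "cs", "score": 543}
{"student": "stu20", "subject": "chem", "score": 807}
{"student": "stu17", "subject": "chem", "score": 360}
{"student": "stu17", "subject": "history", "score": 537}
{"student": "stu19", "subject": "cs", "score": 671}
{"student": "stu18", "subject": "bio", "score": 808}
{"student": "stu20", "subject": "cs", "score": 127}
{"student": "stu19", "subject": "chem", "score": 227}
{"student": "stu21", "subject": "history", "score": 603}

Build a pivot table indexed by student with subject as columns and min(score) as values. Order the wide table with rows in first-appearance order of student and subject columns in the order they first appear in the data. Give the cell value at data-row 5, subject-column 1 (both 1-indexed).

With rows in first-appearance order of student, row 5 is student=stu19. subject columns in first-appearance order: bio, cs, chem, history; column 1 is bio.
Long rows with student=stu19, subject=bio: min(678, 611) = 611.

611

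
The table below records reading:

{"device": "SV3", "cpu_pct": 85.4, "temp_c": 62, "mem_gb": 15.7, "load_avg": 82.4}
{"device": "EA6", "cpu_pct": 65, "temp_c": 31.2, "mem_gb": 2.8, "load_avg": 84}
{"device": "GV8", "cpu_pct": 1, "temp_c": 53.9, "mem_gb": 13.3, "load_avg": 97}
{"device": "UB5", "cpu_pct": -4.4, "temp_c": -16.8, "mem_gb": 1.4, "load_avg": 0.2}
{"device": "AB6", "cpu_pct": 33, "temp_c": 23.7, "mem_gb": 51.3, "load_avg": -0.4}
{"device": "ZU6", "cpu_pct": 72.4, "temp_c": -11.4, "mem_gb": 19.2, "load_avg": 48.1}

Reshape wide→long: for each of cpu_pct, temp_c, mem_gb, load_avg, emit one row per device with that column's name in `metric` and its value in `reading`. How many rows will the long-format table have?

6 device values × 4 melted columns = 24 rows.

24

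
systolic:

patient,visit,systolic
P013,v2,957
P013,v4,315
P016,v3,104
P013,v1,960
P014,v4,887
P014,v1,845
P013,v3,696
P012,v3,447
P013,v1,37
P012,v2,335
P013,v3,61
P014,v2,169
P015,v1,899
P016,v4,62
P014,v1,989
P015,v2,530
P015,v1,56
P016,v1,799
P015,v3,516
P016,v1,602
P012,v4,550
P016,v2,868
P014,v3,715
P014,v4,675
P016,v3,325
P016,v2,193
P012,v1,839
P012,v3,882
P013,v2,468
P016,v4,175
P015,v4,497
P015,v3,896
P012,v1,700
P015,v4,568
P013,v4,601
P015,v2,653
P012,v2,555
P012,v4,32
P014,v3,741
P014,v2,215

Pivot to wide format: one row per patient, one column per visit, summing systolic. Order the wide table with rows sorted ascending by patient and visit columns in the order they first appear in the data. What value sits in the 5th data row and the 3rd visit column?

429

With rows sorted ascending by patient, row 5 is patient=P016. visit columns in first-appearance order: v2, v4, v3, v1; column 3 is v3.
Long rows with patient=P016, visit=v3: 104 + 325 = 429.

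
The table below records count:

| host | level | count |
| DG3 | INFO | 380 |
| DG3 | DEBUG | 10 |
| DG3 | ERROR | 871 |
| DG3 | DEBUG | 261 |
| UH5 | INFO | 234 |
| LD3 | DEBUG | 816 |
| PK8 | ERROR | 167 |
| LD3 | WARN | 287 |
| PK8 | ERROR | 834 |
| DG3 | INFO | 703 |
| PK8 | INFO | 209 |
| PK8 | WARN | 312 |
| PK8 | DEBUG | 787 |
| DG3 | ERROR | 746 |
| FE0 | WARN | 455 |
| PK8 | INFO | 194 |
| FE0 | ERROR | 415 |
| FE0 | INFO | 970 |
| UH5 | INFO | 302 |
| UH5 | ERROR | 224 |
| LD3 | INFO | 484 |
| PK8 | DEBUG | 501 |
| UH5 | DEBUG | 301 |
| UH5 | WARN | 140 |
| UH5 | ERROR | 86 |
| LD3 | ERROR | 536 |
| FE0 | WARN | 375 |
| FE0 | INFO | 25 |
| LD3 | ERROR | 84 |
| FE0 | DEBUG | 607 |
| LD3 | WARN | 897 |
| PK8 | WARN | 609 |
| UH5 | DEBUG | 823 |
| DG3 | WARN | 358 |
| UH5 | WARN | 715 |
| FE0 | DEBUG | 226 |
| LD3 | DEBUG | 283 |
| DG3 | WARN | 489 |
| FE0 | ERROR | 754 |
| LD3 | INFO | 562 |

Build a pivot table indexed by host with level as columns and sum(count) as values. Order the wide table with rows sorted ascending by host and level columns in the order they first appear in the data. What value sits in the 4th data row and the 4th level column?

With rows sorted ascending by host, row 4 is host=PK8. level columns in first-appearance order: INFO, DEBUG, ERROR, WARN; column 4 is WARN.
Long rows with host=PK8, level=WARN: 312 + 609 = 921.

921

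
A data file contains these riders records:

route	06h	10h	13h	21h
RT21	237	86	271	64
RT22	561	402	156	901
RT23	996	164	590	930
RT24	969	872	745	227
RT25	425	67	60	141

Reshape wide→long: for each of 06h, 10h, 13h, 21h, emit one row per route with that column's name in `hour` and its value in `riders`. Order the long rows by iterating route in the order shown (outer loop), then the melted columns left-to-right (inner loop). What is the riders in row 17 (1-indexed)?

425

20 rows total (5 × 4). Row 17: index ⌊(17-1)/4⌋ = 4 into route → RT25; (17-1) mod 4 = 0 into the melted columns → 06h.
So row 17 is (RT25, 06h, 425); riders = 425.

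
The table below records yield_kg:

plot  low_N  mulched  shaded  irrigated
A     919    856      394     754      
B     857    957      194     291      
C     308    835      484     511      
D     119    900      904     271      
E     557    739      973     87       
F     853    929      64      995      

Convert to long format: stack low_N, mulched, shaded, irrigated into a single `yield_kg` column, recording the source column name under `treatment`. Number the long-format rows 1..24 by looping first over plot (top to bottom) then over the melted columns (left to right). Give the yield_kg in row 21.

853

24 rows total (6 × 4). Row 21: index ⌊(21-1)/4⌋ = 5 into plot → F; (21-1) mod 4 = 0 into the melted columns → low_N.
So row 21 is (F, low_N, 853); yield_kg = 853.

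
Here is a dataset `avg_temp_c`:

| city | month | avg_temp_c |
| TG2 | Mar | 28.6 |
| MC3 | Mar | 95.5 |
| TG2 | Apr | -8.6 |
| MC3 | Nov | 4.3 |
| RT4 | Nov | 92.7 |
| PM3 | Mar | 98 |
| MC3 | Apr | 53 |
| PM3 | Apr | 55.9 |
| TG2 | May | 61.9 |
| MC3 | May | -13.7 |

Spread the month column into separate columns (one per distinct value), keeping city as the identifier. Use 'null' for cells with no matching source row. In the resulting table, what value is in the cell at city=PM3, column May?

null

No long-format row has city=PM3 and month=May, so the cell is null.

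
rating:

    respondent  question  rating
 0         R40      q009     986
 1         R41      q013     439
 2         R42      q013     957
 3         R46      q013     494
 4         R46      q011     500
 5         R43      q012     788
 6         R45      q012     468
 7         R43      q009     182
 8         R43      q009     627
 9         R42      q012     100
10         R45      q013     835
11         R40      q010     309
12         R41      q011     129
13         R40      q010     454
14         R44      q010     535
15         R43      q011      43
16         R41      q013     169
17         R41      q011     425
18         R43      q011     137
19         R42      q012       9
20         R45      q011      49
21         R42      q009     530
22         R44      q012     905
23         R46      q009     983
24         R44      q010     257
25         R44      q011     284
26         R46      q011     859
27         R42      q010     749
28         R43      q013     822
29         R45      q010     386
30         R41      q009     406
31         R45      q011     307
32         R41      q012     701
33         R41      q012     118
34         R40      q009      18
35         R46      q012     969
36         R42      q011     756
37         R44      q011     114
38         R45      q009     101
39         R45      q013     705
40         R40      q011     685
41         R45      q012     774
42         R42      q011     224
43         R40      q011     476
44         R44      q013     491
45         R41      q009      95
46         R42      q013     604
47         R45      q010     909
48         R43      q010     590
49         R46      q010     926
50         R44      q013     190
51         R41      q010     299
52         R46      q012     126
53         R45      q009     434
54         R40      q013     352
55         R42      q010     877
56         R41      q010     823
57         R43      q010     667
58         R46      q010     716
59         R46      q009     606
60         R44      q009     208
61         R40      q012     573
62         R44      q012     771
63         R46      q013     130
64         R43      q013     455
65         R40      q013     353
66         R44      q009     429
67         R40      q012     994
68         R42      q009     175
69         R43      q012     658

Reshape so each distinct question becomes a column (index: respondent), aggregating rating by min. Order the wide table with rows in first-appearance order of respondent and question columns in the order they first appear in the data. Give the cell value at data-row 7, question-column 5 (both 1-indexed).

257

With rows in first-appearance order of respondent, row 7 is respondent=R44. question columns in first-appearance order: q009, q013, q011, q012, q010; column 5 is q010.
Long rows with respondent=R44, question=q010: min(535, 257) = 257.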